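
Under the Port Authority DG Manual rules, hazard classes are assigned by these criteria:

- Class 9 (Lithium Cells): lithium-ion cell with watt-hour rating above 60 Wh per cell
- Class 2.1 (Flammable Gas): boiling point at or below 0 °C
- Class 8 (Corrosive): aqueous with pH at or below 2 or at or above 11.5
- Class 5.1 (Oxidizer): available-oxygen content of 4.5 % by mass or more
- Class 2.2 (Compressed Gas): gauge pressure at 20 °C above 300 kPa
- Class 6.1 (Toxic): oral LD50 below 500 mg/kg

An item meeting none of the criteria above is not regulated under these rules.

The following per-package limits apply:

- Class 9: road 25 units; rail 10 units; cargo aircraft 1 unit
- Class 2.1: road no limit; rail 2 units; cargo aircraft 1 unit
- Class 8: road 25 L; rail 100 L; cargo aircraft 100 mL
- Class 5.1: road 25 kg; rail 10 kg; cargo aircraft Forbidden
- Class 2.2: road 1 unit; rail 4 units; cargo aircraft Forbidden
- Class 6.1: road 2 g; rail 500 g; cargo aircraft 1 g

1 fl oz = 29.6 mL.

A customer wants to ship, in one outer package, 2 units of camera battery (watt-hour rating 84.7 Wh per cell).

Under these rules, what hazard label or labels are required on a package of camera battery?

The camera battery has watt-hour rating 84.7 Wh per cell, which is > 60 Wh per cell, so it is Class 9 (Lithium Cells).
Only the Class 9 label is required.

Class 9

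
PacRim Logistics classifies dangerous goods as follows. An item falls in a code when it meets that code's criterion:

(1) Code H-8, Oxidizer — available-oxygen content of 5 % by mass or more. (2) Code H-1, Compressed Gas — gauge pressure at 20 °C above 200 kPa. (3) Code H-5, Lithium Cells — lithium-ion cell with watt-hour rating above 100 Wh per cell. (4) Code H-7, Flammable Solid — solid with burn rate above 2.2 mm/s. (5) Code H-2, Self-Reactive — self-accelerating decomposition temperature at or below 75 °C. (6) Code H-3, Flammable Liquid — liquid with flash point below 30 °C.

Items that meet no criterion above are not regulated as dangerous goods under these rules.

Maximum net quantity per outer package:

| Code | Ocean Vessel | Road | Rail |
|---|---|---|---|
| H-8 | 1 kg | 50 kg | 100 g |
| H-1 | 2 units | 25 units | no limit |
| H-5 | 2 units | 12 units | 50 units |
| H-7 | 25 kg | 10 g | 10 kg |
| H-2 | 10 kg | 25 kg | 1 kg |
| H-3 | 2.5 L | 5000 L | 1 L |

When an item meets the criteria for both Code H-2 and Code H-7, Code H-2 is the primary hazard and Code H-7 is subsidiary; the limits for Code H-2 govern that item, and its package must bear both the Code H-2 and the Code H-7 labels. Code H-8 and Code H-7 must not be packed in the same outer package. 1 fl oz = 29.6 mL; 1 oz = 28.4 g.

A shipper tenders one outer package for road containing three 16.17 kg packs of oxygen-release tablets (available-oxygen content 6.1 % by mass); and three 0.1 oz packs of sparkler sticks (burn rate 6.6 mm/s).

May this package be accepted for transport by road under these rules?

No

Oxygen-release tablets: available-oxygen content 6.1 % by mass ≥ 5 % by mass → Code H-8 (Oxidizer).
The sparkler sticks have burn rate 6.6 mm/s, which is > 2.2 mm/s, so they are Code H-7 (Flammable Solid).
Code H-8 quantity: three 16.17 kg packs = 48.51 kg.
48.51 kg is within the road limit of 50 kg for Code H-8.
Code H-7 quantity: three 0.1 oz packs = 8.52 g.
8.52 g is within the road limit of 10 g for Code H-7.
Code H-8 and Code H-7 may not share an outer package.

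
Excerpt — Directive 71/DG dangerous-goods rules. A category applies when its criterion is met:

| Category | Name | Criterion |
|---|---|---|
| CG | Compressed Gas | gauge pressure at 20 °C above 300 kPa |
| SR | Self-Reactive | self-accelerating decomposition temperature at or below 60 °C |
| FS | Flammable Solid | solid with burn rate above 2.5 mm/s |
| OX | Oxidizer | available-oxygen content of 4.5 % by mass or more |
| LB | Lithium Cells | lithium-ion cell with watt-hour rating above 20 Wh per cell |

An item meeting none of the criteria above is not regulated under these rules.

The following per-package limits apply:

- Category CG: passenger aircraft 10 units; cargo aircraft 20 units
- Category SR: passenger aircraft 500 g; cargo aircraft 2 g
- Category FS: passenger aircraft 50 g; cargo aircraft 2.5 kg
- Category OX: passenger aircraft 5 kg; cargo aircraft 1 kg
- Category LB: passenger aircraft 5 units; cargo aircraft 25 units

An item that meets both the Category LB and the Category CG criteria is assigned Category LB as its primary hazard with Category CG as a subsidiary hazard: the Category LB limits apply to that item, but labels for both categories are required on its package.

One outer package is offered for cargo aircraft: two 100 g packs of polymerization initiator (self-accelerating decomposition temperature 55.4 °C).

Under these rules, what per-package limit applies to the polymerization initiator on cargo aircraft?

2 g

The polymerization initiator has self-accelerating decomposition temperature 55.4 °C, which is ≤ 60 °C, so it is Category SR (Self-Reactive).
The cargo aircraft limit for Category SR is 2 g.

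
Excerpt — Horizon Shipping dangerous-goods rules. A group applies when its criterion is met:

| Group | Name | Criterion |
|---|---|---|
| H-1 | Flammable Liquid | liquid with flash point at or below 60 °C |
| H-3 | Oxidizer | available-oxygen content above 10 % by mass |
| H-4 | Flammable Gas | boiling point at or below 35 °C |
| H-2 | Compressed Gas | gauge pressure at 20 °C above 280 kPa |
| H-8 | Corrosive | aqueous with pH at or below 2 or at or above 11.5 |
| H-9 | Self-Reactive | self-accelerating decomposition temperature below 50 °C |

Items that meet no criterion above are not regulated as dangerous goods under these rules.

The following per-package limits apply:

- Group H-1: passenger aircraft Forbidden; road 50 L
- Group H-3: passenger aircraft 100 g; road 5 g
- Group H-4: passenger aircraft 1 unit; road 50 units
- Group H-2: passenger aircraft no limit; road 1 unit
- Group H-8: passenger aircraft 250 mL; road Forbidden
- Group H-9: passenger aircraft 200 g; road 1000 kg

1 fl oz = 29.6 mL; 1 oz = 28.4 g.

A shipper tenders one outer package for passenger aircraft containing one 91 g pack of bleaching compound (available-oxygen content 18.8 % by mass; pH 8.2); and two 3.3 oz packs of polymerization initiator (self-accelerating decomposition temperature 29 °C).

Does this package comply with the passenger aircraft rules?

Available-oxygen content 18.8 % by mass meets the Group H-3 criterion (Oxidizer), so the bleaching compound is Group H-3.
Polymerization initiator: self-accelerating decomposition temperature 29 °C < 50 °C → Group H-9 (Self-Reactive).
Group H-9 quantity: two 3.3 oz packs = 187.44 g.
187.44 g is within the passenger aircraft limit of 200 g for Group H-9.
Group H-3 quantity: 91 g.
That is within the Group H-3 passenger aircraft limit of 100 g.
Every hazard group is within its passenger aircraft limit and no segregation rule is violated.

Yes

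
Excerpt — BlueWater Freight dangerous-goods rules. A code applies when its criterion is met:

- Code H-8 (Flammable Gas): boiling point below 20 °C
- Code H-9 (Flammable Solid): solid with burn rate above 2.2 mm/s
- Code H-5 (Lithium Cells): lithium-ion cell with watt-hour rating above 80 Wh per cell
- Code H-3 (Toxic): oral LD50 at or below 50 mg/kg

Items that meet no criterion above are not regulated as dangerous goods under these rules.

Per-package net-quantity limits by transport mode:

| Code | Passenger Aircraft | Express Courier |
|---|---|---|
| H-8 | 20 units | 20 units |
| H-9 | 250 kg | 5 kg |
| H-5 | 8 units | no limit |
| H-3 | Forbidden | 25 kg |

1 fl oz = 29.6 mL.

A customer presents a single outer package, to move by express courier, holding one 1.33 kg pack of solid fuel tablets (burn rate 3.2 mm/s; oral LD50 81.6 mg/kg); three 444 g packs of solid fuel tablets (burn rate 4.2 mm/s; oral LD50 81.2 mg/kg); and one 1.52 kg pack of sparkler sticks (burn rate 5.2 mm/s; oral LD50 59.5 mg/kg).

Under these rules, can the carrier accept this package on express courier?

Yes

With burn rate 3.2 mm/s (> 2.2 mm/s), the solid fuel tablets fall in Code H-9.
Burn rate 4.2 mm/s meets the Code H-9 criterion (Flammable Solid), so the solid fuel tablets are Code H-9.
Sparkler sticks: burn rate 5.2 mm/s > 2.2 mm/s → Code H-9 (Flammable Solid).
Code H-9 net quantity: 1.33 kg + (three 444 g packs = 1.332 kg) + 1.52 kg = 4.182 kg.
That is within the Code H-9 express courier limit of 5 kg.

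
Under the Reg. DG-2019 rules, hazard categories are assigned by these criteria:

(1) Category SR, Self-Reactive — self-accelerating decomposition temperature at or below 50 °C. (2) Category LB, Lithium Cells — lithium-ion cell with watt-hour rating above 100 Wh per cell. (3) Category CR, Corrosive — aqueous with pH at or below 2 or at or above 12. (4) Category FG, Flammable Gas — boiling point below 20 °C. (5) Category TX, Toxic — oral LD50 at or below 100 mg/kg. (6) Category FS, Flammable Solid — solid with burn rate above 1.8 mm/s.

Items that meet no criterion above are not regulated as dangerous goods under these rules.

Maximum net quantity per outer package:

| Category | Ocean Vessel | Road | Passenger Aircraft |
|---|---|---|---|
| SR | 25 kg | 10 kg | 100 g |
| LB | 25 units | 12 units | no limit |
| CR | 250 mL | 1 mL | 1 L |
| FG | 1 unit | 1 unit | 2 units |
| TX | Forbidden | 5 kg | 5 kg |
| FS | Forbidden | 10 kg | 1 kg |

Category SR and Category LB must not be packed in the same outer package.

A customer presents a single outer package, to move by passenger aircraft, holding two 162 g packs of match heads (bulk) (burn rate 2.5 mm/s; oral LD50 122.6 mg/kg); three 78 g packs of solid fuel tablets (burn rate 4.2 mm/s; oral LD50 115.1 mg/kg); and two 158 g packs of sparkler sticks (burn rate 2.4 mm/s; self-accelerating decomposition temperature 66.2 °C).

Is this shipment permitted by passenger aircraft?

Burn rate 2.5 mm/s meets the Category FS criterion (Flammable Solid), so the match heads (bulk) are Category FS.
Solid fuel tablets: burn rate 4.2 mm/s > 1.8 mm/s → Category FS (Flammable Solid).
The sparkler sticks have burn rate 2.4 mm/s, which is > 1.8 mm/s, so they are Category FS (Flammable Solid).
Total Category FS: (two 162 g packs = 324 g) + (three 78 g packs = 234 g) + (two 158 g packs = 316 g) = 874 g.
That is within the Category FS passenger aircraft limit of 1 kg.

Yes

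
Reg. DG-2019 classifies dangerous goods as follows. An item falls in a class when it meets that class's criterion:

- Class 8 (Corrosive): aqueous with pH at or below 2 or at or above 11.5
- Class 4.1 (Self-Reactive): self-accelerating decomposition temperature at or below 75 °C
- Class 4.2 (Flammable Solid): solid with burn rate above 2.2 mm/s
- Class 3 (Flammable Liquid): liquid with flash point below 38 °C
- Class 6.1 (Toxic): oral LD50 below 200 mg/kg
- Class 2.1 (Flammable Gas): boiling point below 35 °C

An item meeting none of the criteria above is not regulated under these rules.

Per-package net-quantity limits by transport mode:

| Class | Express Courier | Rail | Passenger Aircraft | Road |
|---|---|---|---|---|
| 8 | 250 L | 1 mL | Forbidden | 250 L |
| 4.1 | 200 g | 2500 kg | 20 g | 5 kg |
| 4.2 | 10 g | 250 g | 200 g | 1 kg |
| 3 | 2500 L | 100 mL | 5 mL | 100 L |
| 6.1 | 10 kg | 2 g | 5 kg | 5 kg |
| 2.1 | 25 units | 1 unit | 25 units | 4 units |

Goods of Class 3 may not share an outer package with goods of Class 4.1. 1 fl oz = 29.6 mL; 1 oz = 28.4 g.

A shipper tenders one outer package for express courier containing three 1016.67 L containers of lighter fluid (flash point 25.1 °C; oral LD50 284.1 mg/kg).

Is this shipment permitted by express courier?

With flash point 25.1 °C (< 38 °C), the lighter fluid falls in Class 3.
Class 3 quantity: three 1016.67 L containers = 3050.01 L.
3050.01 L > 2500 L (express courier limit, Class 3) — over the limit.

No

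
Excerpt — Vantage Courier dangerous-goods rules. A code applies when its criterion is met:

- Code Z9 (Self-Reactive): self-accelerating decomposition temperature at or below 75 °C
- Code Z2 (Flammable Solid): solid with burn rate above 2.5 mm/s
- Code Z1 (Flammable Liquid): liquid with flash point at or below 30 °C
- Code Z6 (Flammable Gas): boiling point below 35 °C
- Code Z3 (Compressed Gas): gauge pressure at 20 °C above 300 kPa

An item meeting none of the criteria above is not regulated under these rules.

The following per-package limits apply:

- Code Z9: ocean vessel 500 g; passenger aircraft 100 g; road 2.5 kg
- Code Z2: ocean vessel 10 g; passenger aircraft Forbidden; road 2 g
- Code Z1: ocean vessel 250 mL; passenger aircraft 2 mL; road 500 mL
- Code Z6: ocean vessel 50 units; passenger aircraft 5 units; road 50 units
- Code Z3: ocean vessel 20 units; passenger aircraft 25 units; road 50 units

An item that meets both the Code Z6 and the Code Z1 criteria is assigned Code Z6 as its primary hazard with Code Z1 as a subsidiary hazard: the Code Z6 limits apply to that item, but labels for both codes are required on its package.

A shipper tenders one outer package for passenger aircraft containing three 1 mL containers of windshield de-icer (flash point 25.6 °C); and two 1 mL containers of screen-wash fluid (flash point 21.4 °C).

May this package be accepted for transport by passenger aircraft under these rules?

Windshield de-icer: flash point 25.6 °C ≤ 30 °C → Code Z1 (Flammable Liquid).
With flash point 21.4 °C (≤ 30 °C), the screen-wash fluid falls in Code Z1.
Total Code Z1: (three 1 mL containers = 3 mL) + (two 1 mL containers = 2 mL) = 5 mL.
5 mL > 2 mL (passenger aircraft limit, Code Z1) — over the limit.

No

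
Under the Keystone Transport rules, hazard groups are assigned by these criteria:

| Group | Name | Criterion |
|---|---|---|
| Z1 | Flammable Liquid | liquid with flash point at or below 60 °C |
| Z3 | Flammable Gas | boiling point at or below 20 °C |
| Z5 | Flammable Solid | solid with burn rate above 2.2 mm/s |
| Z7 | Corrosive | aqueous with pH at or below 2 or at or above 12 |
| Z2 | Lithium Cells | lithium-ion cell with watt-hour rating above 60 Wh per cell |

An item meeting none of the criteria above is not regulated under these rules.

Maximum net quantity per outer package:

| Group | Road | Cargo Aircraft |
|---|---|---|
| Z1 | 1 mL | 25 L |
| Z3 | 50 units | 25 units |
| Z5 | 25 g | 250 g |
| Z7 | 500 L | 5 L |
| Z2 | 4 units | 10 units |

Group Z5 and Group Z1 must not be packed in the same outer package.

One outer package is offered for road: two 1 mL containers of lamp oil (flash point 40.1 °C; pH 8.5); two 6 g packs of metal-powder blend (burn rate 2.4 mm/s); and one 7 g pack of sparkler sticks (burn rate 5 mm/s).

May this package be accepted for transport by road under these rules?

The lamp oil has flash point 40.1 °C, which is ≤ 60 °C, so it is Group Z1 (Flammable Liquid).
Metal-powder blend: burn rate 2.4 mm/s > 2.2 mm/s → Group Z5 (Flammable Solid).
Sparkler sticks: burn rate 5 mm/s > 2.2 mm/s → Group Z5 (Flammable Solid).
Group Z5 net quantity: (two 6 g packs = 12 g) + 7 g = 19 g.
19 g ≤ 25 g (road limit, Group Z5) — within limit.
Group Z1 quantity: two 1 mL containers = 2 mL.
That exceeds the Group Z1 road limit of 1 mL.
Group Z5 and Group Z1 may not share an outer package.

No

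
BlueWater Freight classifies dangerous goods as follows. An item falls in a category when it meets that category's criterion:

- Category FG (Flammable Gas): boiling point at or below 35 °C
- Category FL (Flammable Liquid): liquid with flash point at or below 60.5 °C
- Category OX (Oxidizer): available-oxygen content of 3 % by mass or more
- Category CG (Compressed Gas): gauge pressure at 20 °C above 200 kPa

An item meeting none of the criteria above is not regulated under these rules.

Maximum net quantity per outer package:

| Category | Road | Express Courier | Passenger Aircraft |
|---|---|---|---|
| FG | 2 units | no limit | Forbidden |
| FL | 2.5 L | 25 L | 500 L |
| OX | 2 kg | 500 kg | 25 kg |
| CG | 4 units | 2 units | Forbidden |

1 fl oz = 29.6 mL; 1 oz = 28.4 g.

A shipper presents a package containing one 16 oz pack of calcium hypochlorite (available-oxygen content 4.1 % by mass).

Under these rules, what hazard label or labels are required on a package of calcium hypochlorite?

Category OX

The calcium hypochlorite has available-oxygen content 4.1 % by mass, which is ≥ 3 % by mass, so it is Category OX (Oxidizer).
Only the Category OX label is required.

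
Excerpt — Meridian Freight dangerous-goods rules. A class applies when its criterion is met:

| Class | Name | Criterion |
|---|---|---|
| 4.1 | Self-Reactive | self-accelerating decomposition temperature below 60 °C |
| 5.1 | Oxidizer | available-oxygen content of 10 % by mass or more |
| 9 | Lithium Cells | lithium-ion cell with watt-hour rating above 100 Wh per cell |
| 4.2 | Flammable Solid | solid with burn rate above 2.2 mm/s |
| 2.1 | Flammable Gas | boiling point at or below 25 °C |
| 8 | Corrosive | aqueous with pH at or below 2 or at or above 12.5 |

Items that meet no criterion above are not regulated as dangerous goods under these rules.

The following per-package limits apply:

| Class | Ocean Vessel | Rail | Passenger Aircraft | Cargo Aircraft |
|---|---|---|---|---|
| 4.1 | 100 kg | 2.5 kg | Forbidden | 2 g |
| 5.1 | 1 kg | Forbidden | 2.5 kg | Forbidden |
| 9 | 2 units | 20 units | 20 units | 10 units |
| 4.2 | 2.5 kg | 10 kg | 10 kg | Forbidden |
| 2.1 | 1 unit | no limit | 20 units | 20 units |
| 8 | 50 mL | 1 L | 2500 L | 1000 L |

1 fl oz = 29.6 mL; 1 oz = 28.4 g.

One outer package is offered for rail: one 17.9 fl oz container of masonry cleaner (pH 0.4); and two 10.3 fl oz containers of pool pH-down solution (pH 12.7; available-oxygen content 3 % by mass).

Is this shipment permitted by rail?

No

The masonry cleaner has pH 0.4, which is ≤ 2, so it is Class 8 (Corrosive).
With pH 12.7 (≥ 12.5), the pool pH-down solution falls in Class 8.
Class 8 net quantity: (one 17.9 fl oz container = 529.84 mL) + (two 10.3 fl oz containers = 609.76 mL) = 1139.6 mL.
1139.6 mL exceeds the rail limit of 1 L for Class 8.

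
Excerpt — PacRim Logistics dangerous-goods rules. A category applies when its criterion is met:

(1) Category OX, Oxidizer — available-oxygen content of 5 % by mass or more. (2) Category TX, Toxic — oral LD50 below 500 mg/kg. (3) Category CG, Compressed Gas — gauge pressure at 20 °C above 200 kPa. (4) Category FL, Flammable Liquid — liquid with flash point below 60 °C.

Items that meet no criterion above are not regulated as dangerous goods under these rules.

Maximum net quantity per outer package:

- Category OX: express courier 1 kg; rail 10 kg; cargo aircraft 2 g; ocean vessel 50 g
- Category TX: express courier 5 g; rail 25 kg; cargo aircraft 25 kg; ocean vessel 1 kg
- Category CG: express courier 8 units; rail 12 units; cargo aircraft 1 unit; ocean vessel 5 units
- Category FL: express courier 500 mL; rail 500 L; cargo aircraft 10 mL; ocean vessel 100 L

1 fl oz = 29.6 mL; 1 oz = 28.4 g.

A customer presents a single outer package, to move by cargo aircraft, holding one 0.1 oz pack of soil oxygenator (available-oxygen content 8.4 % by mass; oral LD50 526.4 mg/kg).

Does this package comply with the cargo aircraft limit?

No

Available-oxygen content 8.4 % by mass meets the Category OX criterion (Oxidizer), so the soil oxygenator is Category OX.
Category OX quantity: one 0.1 oz pack = 2.84 g.
2.84 g exceeds the cargo aircraft limit of 2 g for Category OX.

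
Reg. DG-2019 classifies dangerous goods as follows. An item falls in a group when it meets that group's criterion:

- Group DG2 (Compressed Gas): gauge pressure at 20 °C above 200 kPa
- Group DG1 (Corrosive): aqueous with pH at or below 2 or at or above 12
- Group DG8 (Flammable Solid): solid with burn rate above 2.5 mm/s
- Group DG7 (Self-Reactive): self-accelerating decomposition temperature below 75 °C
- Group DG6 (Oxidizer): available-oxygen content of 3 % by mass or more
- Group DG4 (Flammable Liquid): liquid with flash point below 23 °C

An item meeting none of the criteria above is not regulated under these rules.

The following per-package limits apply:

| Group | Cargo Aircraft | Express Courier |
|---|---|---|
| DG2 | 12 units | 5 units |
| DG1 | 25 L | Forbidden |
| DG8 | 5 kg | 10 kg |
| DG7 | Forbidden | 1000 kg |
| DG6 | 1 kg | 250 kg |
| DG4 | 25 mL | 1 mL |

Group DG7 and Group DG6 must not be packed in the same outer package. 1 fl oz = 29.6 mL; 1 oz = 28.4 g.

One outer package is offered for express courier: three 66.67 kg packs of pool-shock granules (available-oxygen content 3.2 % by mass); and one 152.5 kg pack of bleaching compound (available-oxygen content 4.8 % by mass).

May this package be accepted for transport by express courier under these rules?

With available-oxygen content 3.2 % by mass (≥ 3 % by mass), the pool-shock granules fall in Group DG6.
The bleaching compound has available-oxygen content 4.8 % by mass, which is ≥ 3 % by mass, so it is Group DG6 (Oxidizer).
Total Group DG6: (three 66.67 kg packs = 200.01 kg) + 152.5 kg = 352.51 kg.
That exceeds the Group DG6 express courier limit of 250 kg.

No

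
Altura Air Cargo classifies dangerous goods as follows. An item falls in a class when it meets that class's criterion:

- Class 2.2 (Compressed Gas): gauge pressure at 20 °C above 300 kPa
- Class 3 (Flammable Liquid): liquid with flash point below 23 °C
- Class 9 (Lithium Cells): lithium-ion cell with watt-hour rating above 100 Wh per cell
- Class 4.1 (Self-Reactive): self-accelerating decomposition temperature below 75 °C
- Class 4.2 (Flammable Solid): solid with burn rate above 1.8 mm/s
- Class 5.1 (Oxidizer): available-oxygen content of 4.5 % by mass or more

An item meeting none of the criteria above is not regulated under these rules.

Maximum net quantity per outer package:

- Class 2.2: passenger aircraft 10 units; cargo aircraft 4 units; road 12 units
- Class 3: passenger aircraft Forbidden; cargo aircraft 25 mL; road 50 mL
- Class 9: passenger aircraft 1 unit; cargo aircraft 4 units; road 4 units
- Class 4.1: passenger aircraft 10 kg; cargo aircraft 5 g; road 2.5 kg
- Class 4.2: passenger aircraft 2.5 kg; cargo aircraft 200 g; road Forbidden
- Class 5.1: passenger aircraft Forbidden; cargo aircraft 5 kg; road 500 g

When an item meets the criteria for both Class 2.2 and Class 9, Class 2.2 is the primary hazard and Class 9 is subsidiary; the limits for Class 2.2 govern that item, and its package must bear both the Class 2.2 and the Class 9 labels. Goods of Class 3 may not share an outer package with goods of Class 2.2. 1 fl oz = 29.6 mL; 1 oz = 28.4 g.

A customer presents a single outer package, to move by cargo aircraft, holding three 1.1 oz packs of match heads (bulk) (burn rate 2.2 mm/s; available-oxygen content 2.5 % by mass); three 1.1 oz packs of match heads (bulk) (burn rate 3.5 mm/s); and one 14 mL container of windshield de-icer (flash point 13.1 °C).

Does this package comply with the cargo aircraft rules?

Yes

The match heads (bulk) have burn rate 2.2 mm/s, which is > 1.8 mm/s, so they are Class 4.2 (Flammable Solid).
With burn rate 3.5 mm/s (> 1.8 mm/s), the match heads (bulk) fall in Class 4.2.
Flash point 13.1 °C meets the Class 3 criterion (Flammable Liquid), so the windshield de-icer is Class 3.
Class 3 quantity: 14 mL.
That is within the Class 3 cargo aircraft limit of 25 mL.
Total Class 4.2: (three 1.1 oz packs = 93.72 g) + (three 1.1 oz packs = 93.72 g) = 187.44 g.
187.44 g ≤ 200 g (cargo aircraft limit, Class 4.2) — within limit.
The segregation rule (Class 3 with Class 2.2) does not apply to Class 3 with Class 4.2.
Every hazard class is within its cargo aircraft limit and no segregation rule is violated.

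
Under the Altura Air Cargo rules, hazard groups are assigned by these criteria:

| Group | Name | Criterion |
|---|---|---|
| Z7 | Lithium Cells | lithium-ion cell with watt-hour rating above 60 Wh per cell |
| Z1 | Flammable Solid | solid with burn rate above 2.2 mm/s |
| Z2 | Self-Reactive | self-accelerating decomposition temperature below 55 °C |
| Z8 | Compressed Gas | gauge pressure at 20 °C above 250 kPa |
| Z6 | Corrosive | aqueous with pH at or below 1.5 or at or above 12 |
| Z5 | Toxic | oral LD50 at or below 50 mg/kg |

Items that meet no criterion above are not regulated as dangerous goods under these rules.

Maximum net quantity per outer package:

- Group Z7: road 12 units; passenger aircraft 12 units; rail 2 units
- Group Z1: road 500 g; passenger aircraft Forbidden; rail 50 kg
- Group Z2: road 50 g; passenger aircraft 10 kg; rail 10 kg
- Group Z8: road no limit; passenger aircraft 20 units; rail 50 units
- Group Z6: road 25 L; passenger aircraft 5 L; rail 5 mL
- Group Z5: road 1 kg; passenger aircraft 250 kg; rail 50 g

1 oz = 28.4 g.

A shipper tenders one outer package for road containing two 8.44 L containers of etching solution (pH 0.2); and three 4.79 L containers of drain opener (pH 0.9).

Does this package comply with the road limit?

No

Etching solution: pH 0.2 ≤ 1.5 → Group Z6 (Corrosive).
Drain opener: pH 0.9 ≤ 1.5 → Group Z6 (Corrosive).
Group Z6 net quantity: (two 8.44 L containers = 16.88 L) + (three 4.79 L containers = 14.37 L) = 31.25 L.
31.25 L > 25 L (road limit, Group Z6) — over the limit.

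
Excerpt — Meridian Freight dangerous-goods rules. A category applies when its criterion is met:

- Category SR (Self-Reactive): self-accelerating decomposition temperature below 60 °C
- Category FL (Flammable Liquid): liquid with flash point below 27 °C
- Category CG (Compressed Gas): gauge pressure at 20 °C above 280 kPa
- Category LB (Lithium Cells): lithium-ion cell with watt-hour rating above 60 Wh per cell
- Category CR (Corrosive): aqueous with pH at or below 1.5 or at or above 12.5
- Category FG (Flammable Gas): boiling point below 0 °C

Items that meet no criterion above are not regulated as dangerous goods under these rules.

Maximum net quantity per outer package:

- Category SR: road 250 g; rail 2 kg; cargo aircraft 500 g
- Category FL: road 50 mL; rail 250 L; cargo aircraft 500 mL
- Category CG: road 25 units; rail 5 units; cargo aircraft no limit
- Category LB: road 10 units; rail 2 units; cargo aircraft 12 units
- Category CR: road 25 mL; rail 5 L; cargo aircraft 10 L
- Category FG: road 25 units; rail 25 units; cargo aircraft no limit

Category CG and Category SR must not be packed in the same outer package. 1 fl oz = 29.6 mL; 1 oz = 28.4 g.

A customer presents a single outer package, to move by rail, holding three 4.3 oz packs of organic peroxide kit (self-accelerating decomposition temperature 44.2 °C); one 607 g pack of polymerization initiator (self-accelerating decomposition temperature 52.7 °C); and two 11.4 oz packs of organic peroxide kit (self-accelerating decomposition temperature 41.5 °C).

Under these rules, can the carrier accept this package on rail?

Organic peroxide kit: self-accelerating decomposition temperature 44.2 °C < 60 °C → Category SR (Self-Reactive).
The polymerization initiator has self-accelerating decomposition temperature 52.7 °C, which is < 60 °C, so it is Category SR (Self-Reactive).
With self-accelerating decomposition temperature 41.5 °C (< 60 °C), the organic peroxide kit falls in Category SR.
Total Category SR: (three 4.3 oz packs = 366.36 g) + 607 g + (two 11.4 oz packs = 647.52 g) = 1620.88 g.
1620.88 g is within the rail limit of 2 kg for Category SR.

Yes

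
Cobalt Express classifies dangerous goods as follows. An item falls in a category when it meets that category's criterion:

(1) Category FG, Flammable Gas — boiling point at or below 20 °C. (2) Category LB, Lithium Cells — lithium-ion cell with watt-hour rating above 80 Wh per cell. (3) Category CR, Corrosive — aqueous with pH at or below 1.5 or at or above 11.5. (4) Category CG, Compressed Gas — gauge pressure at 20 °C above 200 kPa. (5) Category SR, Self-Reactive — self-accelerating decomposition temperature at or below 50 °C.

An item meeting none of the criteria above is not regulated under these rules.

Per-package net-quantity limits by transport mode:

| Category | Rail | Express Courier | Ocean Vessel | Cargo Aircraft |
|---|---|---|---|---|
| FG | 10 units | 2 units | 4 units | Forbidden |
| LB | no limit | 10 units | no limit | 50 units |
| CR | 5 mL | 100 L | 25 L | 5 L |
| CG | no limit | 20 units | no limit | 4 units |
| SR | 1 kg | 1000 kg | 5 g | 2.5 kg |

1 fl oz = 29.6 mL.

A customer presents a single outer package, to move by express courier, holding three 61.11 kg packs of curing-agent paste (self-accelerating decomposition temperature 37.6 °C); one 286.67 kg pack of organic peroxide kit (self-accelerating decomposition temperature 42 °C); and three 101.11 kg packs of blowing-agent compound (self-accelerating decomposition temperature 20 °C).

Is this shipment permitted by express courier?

Yes

The curing-agent paste has self-accelerating decomposition temperature 37.6 °C, which is ≤ 50 °C, so it is Category SR (Self-Reactive).
The organic peroxide kit has self-accelerating decomposition temperature 42 °C, which is ≤ 50 °C, so it is Category SR (Self-Reactive).
Self-accelerating decomposition temperature 20 °C meets the Category SR criterion (Self-Reactive), so the blowing-agent compound is Category SR.
Total Category SR: (three 61.11 kg packs = 183.33 kg) + 286.67 kg + (three 101.11 kg packs = 303.33 kg) = 773.33 kg.
773.33 kg is within the express courier limit of 1000 kg for Category SR.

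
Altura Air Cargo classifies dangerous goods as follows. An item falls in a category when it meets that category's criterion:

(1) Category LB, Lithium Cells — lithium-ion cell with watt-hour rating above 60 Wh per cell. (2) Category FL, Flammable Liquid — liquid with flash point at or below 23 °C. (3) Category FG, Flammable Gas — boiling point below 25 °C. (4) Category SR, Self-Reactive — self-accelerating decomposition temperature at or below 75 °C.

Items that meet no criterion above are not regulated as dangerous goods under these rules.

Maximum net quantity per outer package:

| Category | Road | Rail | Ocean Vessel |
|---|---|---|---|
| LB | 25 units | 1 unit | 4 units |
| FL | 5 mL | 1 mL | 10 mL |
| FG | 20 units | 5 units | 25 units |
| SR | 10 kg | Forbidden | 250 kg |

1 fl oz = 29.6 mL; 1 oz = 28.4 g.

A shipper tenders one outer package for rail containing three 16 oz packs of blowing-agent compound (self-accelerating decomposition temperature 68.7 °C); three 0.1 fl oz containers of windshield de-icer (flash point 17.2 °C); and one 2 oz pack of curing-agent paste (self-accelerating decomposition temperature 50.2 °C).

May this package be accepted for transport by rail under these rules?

No

Self-accelerating decomposition temperature 68.7 °C meets the Category SR criterion (Self-Reactive), so the blowing-agent compound is Category SR.
Windshield de-icer: flash point 17.2 °C ≤ 23 °C → Category FL (Flammable Liquid).
With self-accelerating decomposition temperature 50.2 °C (≤ 75 °C), the curing-agent paste falls in Category SR.
Total Category SR: (three 16 oz packs = 1363.2 g) + (one 2 oz pack = 56.8 g) = 1.42 kg.
By rail, Category SR is Forbidden regardless of quantity.
Category FL quantity: three 0.1 fl oz containers = 8.88 mL.
That exceeds the Category FL rail limit of 1 mL.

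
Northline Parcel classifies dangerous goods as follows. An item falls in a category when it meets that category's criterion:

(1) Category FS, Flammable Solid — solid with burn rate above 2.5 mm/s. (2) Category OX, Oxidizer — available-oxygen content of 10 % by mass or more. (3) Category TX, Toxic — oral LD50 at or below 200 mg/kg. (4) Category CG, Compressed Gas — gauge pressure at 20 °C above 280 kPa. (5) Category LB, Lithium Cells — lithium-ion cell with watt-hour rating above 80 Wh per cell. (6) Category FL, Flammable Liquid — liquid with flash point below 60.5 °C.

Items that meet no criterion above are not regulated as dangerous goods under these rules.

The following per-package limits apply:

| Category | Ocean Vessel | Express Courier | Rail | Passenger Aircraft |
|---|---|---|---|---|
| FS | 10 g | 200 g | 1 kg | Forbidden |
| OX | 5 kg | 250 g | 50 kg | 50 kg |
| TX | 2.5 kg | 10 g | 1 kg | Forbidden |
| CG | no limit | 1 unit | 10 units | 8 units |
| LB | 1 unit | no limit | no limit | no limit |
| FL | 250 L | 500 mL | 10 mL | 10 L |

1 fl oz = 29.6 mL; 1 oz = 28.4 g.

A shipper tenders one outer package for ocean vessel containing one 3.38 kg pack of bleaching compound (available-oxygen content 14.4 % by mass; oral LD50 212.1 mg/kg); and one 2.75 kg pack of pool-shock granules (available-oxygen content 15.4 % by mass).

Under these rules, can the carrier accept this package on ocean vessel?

Bleaching compound: available-oxygen content 14.4 % by mass ≥ 10 % by mass → Category OX (Oxidizer).
The pool-shock granules have available-oxygen content 15.4 % by mass, which is ≥ 10 % by mass, so they are Category OX (Oxidizer).
Total Category OX: 3.38 kg + 2.75 kg = 6.13 kg.
6.13 kg exceeds the ocean vessel limit of 5 kg for Category OX.

No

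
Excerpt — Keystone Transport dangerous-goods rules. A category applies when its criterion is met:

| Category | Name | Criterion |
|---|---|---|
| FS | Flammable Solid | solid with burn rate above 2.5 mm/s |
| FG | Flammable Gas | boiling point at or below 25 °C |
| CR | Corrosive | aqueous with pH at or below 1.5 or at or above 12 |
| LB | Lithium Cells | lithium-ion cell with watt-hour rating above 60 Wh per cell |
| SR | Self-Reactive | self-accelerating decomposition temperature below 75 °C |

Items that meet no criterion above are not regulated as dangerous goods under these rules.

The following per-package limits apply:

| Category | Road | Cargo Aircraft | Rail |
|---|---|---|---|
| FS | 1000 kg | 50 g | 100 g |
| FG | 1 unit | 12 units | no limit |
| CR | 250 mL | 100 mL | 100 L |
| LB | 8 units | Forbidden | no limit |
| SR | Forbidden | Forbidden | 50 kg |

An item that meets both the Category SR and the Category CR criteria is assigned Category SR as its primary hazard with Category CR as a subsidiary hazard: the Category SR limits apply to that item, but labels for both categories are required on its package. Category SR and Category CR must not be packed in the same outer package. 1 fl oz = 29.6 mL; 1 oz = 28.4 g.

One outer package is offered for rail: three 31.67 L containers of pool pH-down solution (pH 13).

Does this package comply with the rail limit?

With pH 13 (≥ 12), the pool pH-down solution falls in Category CR.
Category CR quantity: three 31.67 L containers = 95.01 L.
95.01 L ≤ 100 L (rail limit, Category CR) — within limit.

Yes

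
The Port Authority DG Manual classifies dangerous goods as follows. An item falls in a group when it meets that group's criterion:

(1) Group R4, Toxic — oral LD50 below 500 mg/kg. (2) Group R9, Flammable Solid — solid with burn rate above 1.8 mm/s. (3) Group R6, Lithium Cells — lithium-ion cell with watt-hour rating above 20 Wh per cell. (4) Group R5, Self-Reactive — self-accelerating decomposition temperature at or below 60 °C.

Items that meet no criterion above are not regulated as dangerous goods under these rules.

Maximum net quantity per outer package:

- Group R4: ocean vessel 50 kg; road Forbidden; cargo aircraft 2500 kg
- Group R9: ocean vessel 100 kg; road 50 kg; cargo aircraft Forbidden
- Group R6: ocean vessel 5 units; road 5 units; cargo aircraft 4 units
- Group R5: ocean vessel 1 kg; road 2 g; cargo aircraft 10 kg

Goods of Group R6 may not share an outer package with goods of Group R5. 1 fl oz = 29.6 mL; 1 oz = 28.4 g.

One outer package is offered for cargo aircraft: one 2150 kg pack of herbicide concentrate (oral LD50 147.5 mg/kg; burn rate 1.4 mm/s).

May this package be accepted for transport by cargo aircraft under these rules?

Oral LD50 147.5 mg/kg meets the Group R4 criterion (Toxic), so the herbicide concentrate is Group R4.
Group R4 quantity: 2150 kg.
That is within the Group R4 cargo aircraft limit of 2500 kg.

Yes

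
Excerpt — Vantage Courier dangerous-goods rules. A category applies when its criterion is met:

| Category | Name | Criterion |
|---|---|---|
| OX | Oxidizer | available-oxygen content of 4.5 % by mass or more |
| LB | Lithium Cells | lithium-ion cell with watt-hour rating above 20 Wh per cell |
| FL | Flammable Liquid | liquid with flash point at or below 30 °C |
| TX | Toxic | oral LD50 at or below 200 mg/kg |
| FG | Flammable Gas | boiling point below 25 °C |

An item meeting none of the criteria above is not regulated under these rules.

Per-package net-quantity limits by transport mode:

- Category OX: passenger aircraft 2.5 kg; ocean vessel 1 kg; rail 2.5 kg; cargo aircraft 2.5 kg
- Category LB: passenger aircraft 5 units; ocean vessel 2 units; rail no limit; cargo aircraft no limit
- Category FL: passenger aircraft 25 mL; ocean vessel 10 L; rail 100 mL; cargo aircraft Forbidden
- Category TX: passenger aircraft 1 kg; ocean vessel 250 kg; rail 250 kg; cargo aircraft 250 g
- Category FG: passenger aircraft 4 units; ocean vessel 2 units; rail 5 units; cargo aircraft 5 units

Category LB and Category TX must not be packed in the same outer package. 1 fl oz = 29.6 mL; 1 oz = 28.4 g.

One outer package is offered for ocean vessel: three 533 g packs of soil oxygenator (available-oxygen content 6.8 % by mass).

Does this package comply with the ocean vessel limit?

No

The soil oxygenator has available-oxygen content 6.8 % by mass, which is ≥ 4.5 % by mass, so it is Category OX (Oxidizer).
Category OX quantity: three 533 g packs = 1.599 kg.
1.599 kg exceeds the ocean vessel limit of 1 kg for Category OX.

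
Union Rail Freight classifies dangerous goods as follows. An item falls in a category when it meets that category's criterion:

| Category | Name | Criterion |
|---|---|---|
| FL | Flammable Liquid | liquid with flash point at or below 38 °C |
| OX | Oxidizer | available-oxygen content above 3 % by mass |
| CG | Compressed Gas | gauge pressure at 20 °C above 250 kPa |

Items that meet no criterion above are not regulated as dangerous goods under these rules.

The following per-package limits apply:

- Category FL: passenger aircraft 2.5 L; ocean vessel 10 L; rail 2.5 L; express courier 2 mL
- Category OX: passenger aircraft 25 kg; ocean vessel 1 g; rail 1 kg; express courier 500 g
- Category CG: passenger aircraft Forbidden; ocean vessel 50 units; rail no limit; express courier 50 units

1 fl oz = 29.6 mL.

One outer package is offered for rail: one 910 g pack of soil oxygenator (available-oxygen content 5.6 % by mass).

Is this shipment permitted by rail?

Yes

Soil oxygenator: available-oxygen content 5.6 % by mass > 3 % by mass → Category OX (Oxidizer).
Category OX quantity: 910 g.
910 g ≤ 1 kg (rail limit, Category OX) — within limit.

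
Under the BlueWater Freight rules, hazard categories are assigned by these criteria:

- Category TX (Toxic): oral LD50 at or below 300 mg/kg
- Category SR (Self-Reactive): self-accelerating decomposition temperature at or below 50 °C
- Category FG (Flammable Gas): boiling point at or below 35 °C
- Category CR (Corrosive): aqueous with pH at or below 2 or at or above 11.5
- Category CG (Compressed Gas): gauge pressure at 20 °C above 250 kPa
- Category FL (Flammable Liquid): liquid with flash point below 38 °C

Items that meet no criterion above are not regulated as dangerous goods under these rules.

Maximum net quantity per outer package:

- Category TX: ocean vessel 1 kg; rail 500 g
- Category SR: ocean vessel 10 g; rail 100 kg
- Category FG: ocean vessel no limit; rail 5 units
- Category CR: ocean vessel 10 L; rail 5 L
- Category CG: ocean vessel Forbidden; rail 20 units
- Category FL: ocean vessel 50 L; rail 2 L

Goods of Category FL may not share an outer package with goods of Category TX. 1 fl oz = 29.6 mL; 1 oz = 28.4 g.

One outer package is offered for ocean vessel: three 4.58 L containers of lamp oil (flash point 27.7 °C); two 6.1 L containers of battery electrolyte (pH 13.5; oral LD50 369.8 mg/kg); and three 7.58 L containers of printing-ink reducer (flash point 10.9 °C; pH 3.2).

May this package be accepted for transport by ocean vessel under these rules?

No

Lamp oil: flash point 27.7 °C < 38 °C → Category FL (Flammable Liquid).
The battery electrolyte has pH 13.5, which is ≥ 11.5, so it is Category CR (Corrosive).
With flash point 10.9 °C (< 38 °C), the printing-ink reducer falls in Category FL.
Total Category FL: (three 4.58 L containers = 13.74 L) + (three 7.58 L containers = 22.74 L) = 36.48 L.
36.48 L ≤ 50 L (ocean vessel limit, Category FL) — within limit.
Category CR quantity: two 6.1 L containers = 12.2 L.
12.2 L > 10 L (ocean vessel limit, Category CR) — over the limit.
The segregation rule (Category FL with Category TX) does not apply to Category FL with Category CR.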